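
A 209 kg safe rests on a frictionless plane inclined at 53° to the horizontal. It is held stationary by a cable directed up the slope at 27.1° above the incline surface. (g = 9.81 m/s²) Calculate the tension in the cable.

T ≈ 1840 N

Take axes along and perpendicular to the incline. Weight components: W sin 53° = 1637 N down-slope, W cos 53° = 1234 N into the surface.
Along incline: T cos 27.1° = W sin 53° → T = 1839 N.
Perpendicular: N = W cos 53° − T sin 27.1° = 396 N.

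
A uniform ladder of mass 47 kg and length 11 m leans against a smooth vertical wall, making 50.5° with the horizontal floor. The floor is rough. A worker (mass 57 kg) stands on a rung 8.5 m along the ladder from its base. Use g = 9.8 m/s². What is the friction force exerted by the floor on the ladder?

Torques about the foot: N_wall · 11 sin 50.5° = 47×9.8×5.5 cos 50.5° + 57×9.8×8.5 cos 50.5° → N_wall = 545.67 N.
ΣF_x = 0: f_floor = N_wall = 545.67 N.

f ≈ 546 N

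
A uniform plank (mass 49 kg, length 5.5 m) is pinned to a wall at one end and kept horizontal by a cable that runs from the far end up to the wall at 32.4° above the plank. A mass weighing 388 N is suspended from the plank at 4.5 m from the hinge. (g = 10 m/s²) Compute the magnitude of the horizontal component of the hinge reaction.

Take torques about the hinge: T sin 32.4° · 5.5 = 49×10×2.75 + 388×4.5 = 3093.5 N·m.
So T = 3093.5 / (0.5358 × 5.5) = 1049.7 N.
ΣF_x = 0: H_x = T cos 32.4° = 886.29 N.

H_x ≈ 886 N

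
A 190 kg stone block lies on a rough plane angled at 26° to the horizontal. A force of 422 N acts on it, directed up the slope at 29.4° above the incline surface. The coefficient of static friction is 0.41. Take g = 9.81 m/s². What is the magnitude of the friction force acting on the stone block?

f ≈ 449 N

Axes along / perpendicular to the incline. W sin 26° = 817.1 N down-slope; W cos 26° = 1675 N into the surface.
Perpendicular: N = W cos 26° − P sin 29.4° = 1675 − 207.2 = 1468 N.
Along incline: P cos 29.4° + f = W sin 26° (friction acts up-slope) → f = 817.1 − 367.7 = 449.4 N.
|f| = 449.4 N ≤ μN = 601.9 N, so the stone block is indeed static.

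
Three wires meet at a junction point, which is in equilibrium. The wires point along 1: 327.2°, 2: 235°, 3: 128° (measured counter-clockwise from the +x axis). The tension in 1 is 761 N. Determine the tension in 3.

Resolve: ΣF_x = 761 cos 327.2° + T_2 cos 235° + T_3 cos 128° = 0.
        ΣF_y = 761 sin 327.2° + T_2 sin 235° + T_3 sin 128° = 0.
The known terms sum to (639.7, -412.2) N, so -0.5736 T_2 − 0.6157 T_3 = -639.7 and -0.8192 T_2 + 0.7880 T_3 = 412.2.
Solving simultaneously: T_2 = 261.7 N, T_3 = 795.2 N.

T_3 ≈ 795 N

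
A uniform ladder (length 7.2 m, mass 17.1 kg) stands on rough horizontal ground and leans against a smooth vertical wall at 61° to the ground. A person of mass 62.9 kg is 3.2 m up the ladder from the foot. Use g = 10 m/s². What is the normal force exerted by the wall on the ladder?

Torques about the foot: N_wall · 7.2 sin 61° = 17.1×10×3.6 cos 61° + 62.9×10×3.2 cos 61° → N_wall = 202.35 N.

N_wall ≈ 202 N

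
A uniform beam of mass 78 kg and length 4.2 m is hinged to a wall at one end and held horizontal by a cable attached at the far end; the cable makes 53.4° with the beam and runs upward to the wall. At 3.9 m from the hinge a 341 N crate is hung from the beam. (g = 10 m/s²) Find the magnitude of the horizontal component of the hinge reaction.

H_x ≈ 525 N

Take torques about the hinge: T sin 53.4° · 4.2 = 78×10×2.1 + 341×3.9 = 2967.9 N·m.
So T = 2967.9 / (0.8028 × 4.2) = 880.2 N.
ΣF_x = 0: H_x = T cos 53.4° = 524.8 N.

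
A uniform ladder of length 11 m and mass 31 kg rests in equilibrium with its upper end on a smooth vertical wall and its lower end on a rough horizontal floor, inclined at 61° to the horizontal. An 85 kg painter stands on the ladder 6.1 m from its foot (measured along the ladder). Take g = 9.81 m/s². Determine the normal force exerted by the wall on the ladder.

Torques about the foot: N_wall · 11 sin 61° = 31×9.81×5.5 cos 61° + 85×9.81×6.1 cos 61° → N_wall = 340.6 N.

N_wall ≈ 341 N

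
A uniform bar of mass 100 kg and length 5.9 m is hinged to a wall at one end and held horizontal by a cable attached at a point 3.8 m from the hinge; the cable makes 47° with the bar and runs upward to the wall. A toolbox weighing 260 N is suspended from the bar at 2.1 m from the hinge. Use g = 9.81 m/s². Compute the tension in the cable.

T ≈ 1240 N

Take torques about the hinge: T sin 47° · 3.8 = 100×9.81×2.95 + 260×2.1 = 3440 N·m.
So T = 3440 / (0.7314 × 3.8) = 1237.8 N.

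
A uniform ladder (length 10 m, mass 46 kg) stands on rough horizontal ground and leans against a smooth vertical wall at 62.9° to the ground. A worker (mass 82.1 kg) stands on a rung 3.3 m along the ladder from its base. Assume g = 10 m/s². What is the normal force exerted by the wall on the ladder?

Torques about the foot: N_wall · 10 sin 62.9° = 46×10×5 cos 62.9° + 82.1×10×3.3 cos 62.9° → N_wall = 256.34 N.

N_wall ≈ 256 N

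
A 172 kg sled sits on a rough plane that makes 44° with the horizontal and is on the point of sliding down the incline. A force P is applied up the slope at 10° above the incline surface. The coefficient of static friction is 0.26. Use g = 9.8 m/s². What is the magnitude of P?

On the verge of sliding down the incline, friction equals μN and acts up the slope.
Perpendicular: N + P sin 10° = W cos 44° = 1213 N.
Along incline: P cos 10° + μN = W sin 44° with W sin 44° = 1171 N.
Solving the pair for P and N: P = 910.6 N, N = 1054 N (and f = μN = 274.1 N).

P ≈ 911 N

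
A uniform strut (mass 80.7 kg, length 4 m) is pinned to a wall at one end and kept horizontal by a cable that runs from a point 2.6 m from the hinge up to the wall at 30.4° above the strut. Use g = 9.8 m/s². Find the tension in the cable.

T ≈ 1200 N

Take torques about the hinge: T sin 30.4° · 2.6 = 80.7×9.8×2 = 1581.7 N·m.
So T = 1581.7 / (0.5060 × 2.6) = 1202.2 N.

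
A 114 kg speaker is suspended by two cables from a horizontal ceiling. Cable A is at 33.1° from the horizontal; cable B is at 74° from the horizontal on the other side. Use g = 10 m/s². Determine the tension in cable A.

Weight W = 114 × 10 = 1140 N acts straight down.
Horizontal: T_A cos 33.1° = T_B cos 74°  →  T_B = 3.039 T_A.
Vertical: T_A sin 33.1° + T_B sin 74° = 1140.
Substituting the horizontal relation into the vertical equation gives 3.468 T_A = 1140, so T_A = 328.8 N.

T_A ≈ 329 N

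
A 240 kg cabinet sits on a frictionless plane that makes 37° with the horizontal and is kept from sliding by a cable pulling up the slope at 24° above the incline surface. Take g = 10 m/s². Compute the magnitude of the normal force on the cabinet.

Take axes along and perpendicular to the incline. Weight components: W sin 37° = 1444 N down-slope, W cos 37° = 1917 N into the surface.
Along incline: T cos 24° = W sin 37° → T = 1581 N.
Perpendicular: N = W cos 37° − T sin 24° = 1274 N.

N ≈ 1270 N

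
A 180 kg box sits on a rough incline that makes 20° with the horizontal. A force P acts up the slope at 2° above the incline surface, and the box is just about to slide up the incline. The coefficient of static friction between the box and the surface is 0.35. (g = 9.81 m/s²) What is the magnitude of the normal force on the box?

N ≈ 1620 N

On the verge of sliding up the incline, friction equals μN and acts down the slope.
Perpendicular: N + P sin 2° = W cos 20° = 1659 N.
Along incline: P cos 2° = W sin 20° + μN  with W sin 20° = 603.9 N.
Solving the pair for P and N: P = 1171 N, N = 1618 N (and f = μN = 566.5 N).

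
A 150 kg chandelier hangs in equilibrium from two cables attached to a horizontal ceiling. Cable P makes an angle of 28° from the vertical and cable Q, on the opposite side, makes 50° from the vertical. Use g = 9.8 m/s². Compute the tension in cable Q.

Angles from the horizontal: cable P is 90° − 28° = 62°, cable Q is 90° − 50° = 40°.
Weight W = 150 × 9.8 = 1470 N acts straight down.
Horizontal: T_P cos 62° = T_Q cos 40°  →  T_P = 1.632 T_Q.
Vertical: T_P sin 62° + T_Q sin 40° = 1470.
Substituting the horizontal relation into the vertical equation gives 2.084 T_Q = 1470, so T_Q = 705.5 N.

T_Q ≈ 706 N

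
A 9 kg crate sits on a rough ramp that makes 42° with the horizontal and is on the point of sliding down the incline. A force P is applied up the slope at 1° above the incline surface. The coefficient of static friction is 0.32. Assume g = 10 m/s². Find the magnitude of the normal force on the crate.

N ≈ 66.2 N

On the verge of sliding down the incline, friction equals μN and acts up the slope.
Perpendicular: N + P sin 1° = W cos 42° = 66.88 N.
Along incline: P cos 1° + μN = W sin 42° with W sin 42° = 60.22 N.
Solving the pair for P and N: P = 39.04 N, N = 66.2 N (and f = μN = 21.18 N).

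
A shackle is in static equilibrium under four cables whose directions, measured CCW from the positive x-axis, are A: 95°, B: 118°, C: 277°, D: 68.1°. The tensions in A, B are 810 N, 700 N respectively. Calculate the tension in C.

Resolve: ΣF_x = 810 cos 95° + 700 cos 118° + T_C cos 277° + T_D cos 68.1° = 0.
        ΣF_y = 810 sin 95° + 700 sin 118° + T_C sin 277° + T_D sin 68.1° = 0.
The known terms sum to (-399.2, 1425) N, so 0.1219 T_C + 0.3730 T_D = 399.2 and -0.9925 T_C + 0.9278 T_D = -1425.
Solving simultaneously: T_C = 1866 N, T_D = 460.6 N.

T_C ≈ 1870 N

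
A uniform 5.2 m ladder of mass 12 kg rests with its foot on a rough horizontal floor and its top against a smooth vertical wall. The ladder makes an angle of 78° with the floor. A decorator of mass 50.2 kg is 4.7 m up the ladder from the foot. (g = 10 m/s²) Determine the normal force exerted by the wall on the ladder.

Torques about the foot: N_wall · 5.2 sin 78° = 12×10×2.6 cos 78° + 50.2×10×4.7 cos 78° → N_wall = 109.2 N.

N_wall ≈ 109 N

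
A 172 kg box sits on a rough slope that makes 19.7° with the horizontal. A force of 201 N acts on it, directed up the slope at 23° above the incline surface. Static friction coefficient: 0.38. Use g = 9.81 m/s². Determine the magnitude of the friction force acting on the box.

f ≈ 384 N

Axes along / perpendicular to the incline. W sin 19.7° = 568.8 N down-slope; W cos 19.7° = 1589 N into the surface.
Perpendicular: N = W cos 19.7° − P sin 23° = 1589 − 78.54 = 1510 N.
Along incline: P cos 23° + f = W sin 19.7° (friction acts up-slope) → f = 568.8 − 185 = 383.8 N.
|f| = 383.8 N ≤ μN = 573.8 N, so the box is indeed static.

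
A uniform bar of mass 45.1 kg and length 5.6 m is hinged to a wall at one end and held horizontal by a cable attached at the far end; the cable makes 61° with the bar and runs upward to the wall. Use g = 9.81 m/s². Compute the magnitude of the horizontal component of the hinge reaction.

Take torques about the hinge: T sin 61° · 5.6 = 45.1×9.81×2.8 = 1238.8 N·m.
So T = 1238.8 / (0.8746 × 5.6) = 252.93 N.
ΣF_x = 0: H_x = T cos 61° = 122.62 N.

H_x ≈ 123 N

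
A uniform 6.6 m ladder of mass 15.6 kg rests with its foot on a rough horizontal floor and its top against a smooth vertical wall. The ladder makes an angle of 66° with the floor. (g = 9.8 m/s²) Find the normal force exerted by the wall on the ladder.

N_wall ≈ 34 N

Torques about the foot: N_wall · 6.6 sin 66° = 15.6×9.8×3.3 cos 66° → N_wall = 34.033 N.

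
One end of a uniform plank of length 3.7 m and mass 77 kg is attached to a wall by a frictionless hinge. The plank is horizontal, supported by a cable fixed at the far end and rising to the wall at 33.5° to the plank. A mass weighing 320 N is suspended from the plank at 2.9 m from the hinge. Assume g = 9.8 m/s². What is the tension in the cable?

T ≈ 1140 N

Take torques about the hinge: T sin 33.5° · 3.7 = 77×9.8×1.85 + 320×2.9 = 2324 N·m.
So T = 2324 / (0.5519 × 3.7) = 1138 N.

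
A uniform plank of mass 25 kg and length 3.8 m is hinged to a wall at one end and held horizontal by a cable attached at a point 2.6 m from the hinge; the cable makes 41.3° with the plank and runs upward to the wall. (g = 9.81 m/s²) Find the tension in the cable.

Take torques about the hinge: T sin 41.3° · 2.6 = 25×9.81×1.9 = 465.97 N·m.
So T = 465.97 / (0.6600 × 2.6) = 271.55 N.

T ≈ 272 N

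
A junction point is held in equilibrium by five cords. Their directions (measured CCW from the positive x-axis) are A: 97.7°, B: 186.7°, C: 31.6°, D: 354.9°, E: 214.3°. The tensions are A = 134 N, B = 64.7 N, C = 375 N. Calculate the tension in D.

T_D ≈ 208 N

Resolve: ΣF_x = 134 cos 97.7° + 64.7 cos 186.7° + 375 cos 31.6° + T_D cos 354.9° + T_E cos 214.3° = 0.
        ΣF_y = 134 sin 97.7° + 64.7 sin 186.7° + 375 sin 31.6° + T_D sin 354.9° + T_E sin 214.3° = 0.
The known terms sum to (237.2, 321.7) N, so 0.9960 T_D − 0.8261 T_E = -237.2 and -0.0889 T_D − 0.5635 T_E = -321.7.
Solving simultaneously: T_D = 208.2 N, T_E = 538.1 N.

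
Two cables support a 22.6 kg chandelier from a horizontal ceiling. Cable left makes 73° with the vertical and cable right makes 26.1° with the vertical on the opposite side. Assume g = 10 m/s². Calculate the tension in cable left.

Angles from the horizontal: cable left is 90° − 73° = 17°, cable right is 90° − 26.1° = 63.9°.
Weight W = 22.6 × 10 = 226 N acts straight down.
Horizontal: T_left cos 17° = T_right cos 63.9°  →  T_right = 2.174 T_left.
Vertical: T_left sin 17° + T_right sin 63.9° = 226.
Substituting the horizontal relation into the vertical equation gives 2.244 T_left = 226, so T_left = 100.7 N.

T_left ≈ 101 N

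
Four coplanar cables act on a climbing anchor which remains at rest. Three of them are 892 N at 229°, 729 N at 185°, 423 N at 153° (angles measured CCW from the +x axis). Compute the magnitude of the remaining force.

F ≈ 1770 N

Sum the known components: ΣF_x = -1688 N, ΣF_y = -544.7 N.
For equilibrium the remaining force must supply (−ΣF_x, −ΣF_y) = (1688, 544.7) N.
Magnitude = √((1688)² + (544.7)²) = 1774 N; direction = atan2(544.7, 1688) = 17.9°.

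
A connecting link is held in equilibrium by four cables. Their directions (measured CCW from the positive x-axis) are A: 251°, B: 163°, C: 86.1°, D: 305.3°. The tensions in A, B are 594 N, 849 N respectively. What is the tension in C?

T_C ≈ 1580 N

Resolve: ΣF_x = 594 cos 251° + 849 cos 163° + T_C cos 86.1° + T_D cos 305.3° = 0.
        ΣF_y = 594 sin 251° + 849 sin 163° + T_C sin 86.1° + T_D sin 305.3° = 0.
The known terms sum to (-1005, -313.4) N, so 0.0680 T_C + 0.5779 T_D = 1005 and 0.9977 T_C − 0.8161 T_D = 313.4.
Solving simultaneously: T_C = 1585 N, T_D = 1553 N.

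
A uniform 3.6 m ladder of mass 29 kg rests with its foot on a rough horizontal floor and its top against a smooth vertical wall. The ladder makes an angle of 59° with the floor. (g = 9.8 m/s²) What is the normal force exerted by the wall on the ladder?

N_wall ≈ 85.4 N

Torques about the foot: N_wall · 3.6 sin 59° = 29×9.8×1.8 cos 59° → N_wall = 85.382 N.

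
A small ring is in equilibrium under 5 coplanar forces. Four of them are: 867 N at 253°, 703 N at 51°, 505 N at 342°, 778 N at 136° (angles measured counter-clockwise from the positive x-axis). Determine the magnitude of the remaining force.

Sum the known components: ΣF_x = 109.6 N, ΣF_y = 101.6 N.
For equilibrium the remaining force must supply (−ΣF_x, −ΣF_y) = (-109.6, -101.6) N.
Magnitude = √((-109.6)² + (-101.6)²) = 149.4 N; direction = atan2(-101.6, -109.6) = 222.8°.

F ≈ 149 N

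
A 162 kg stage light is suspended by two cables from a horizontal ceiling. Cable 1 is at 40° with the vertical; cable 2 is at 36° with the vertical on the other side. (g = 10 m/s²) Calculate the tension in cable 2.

Angles from the horizontal: cable 1 is 90° − 40° = 50°, cable 2 is 90° − 36° = 54°.
Weight W = 162 × 10 = 1620 N acts straight down.
Horizontal: T_1 cos 50° = T_2 cos 54°  →  T_1 = 0.9144 T_2.
Vertical: T_1 sin 50° + T_2 sin 54° = 1620.
Substituting the horizontal relation into the vertical equation gives 1.51 T_2 = 1620, so T_2 = 1073 N.

T_2 ≈ 1070 N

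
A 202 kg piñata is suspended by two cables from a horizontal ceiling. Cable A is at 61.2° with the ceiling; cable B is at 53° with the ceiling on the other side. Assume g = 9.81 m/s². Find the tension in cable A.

Weight W = 202 × 9.81 = 1982 N acts straight down.
Horizontal: T_A cos 61.2° = T_B cos 53°  →  T_B = 0.8005 T_A.
Vertical: T_A sin 61.2° + T_B sin 53° = 1982.
Substituting the horizontal relation into the vertical equation gives 1.516 T_A = 1982, so T_A = 1307 N.

T_A ≈ 1310 N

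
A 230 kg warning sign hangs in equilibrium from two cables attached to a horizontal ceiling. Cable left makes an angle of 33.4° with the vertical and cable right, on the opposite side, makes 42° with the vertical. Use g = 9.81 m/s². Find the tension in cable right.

T_right ≈ 1280 N

Angles from the horizontal: cable left is 90° − 33.4° = 56.6°, cable right is 90° − 42° = 48°.
Weight W = 230 × 9.81 = 2256 N acts straight down.
Horizontal: T_left cos 56.6° = T_right cos 48°  →  T_left = 1.216 T_right.
Vertical: T_left sin 56.6° + T_right sin 48° = 2256.
Substituting the horizontal relation into the vertical equation gives 1.758 T_right = 2256, so T_right = 1283 N.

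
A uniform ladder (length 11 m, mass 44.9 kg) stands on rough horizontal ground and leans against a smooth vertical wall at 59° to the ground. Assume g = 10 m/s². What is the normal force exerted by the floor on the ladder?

N_floor ≈ 449 N

ΣF_y = 0: N_floor = 44.9×10 = 449 N.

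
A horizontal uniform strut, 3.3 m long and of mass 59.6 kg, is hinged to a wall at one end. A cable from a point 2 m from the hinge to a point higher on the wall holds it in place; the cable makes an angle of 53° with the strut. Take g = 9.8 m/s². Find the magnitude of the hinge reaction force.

Take torques about the hinge: T sin 53° · 2 = 59.6×9.8×1.65 = 963.73 N·m.
So T = 963.73 / (0.7986 × 2) = 603.36 N.
ΣF_x = 0: H_x = T cos 53° = 363.11 N.
ΣF_y = 0: H_y = (59.6×9.8) − T sin 53° = 584.08 − 481.87 = 102.21 N.
|H| = √(H_x² + H_y²) = √((363.11)² + (102.21)²) = 377.22 N.

|H| ≈ 377 N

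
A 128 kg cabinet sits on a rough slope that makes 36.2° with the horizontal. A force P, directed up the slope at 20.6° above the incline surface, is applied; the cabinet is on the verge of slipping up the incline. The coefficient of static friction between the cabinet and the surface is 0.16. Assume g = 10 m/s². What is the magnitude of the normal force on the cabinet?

N ≈ 706 N

On the verge of sliding up the incline, friction equals μN and acts down the slope.
Perpendicular: N + P sin 20.6° = W cos 36.2° = 1033 N.
Along incline: P cos 20.6° = W sin 36.2° + μN  with W sin 36.2° = 756 N.
Solving the pair for P and N: P = 928.3 N, N = 706.3 N (and f = μN = 113 N).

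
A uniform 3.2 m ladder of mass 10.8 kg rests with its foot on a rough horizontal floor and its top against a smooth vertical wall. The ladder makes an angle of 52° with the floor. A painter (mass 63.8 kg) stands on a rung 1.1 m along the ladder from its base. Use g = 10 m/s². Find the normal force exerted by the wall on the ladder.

Torques about the foot: N_wall · 3.2 sin 52° = 10.8×10×1.6 cos 52° + 63.8×10×1.1 cos 52° → N_wall = 213.54 N.

N_wall ≈ 214 N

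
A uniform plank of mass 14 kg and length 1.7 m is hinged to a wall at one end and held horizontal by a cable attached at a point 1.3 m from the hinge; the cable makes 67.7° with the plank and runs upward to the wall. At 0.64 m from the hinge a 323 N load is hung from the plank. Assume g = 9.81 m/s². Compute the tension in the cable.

Take torques about the hinge: T sin 67.7° · 1.3 = 14×9.81×0.85 + 323×0.64 = 323.46 N·m.
So T = 323.46 / (0.9252 × 1.3) = 268.93 N.

T ≈ 269 N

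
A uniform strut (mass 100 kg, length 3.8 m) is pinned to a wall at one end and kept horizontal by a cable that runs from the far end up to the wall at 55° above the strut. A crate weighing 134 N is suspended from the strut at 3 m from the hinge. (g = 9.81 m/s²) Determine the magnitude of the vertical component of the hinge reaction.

Take torques about the hinge: T sin 55° · 3.8 = 100×9.81×1.9 + 134×3 = 2265.9 N·m.
So T = 2265.9 / (0.8192 × 3.8) = 727.94 N.
ΣF_y = 0: H_y = (100×9.81 + 134) − T sin 55° = 1115 − 596.29 = 518.71 N.

|H_y| ≈ 519 N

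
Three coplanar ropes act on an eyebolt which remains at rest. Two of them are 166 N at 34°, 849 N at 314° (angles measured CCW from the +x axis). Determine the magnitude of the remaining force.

Sum the known components: ΣF_x = 727.4 N, ΣF_y = -517.9 N.
For equilibrium the remaining force must supply (−ΣF_x, −ΣF_y) = (-727.4, 517.9) N.
Magnitude = √((-727.4)² + (517.9)²) = 892.9 N; direction = atan2(517.9, -727.4) = 144.5°.

F ≈ 893 N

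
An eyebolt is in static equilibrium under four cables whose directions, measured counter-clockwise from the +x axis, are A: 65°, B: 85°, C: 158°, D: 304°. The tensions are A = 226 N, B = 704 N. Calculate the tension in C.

Resolve: ΣF_x = 226 cos 65° + 704 cos 85° + T_C cos 158° + T_D cos 304° = 0.
        ΣF_y = 226 sin 65° + 704 sin 85° + T_C sin 158° + T_D sin 304° = 0.
The known terms sum to (156.9, 906.1) N, so -0.9272 T_C + 0.5592 T_D = -156.9 and 0.3746 T_C − 0.8290 T_D = -906.1.
Solving simultaneously: T_C = 1139 N, T_D = 1608 N.

T_C ≈ 1140 N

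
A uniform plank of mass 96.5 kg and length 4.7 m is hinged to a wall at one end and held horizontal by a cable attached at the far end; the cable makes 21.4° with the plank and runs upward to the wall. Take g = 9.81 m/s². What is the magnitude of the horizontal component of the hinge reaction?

Take torques about the hinge: T sin 21.4° · 4.7 = 96.5×9.81×2.35 = 2224.7 N·m.
So T = 2224.7 / (0.3649 × 4.7) = 1297.2 N.
ΣF_x = 0: H_x = T cos 21.4° = 1207.8 N.

H_x ≈ 1210 N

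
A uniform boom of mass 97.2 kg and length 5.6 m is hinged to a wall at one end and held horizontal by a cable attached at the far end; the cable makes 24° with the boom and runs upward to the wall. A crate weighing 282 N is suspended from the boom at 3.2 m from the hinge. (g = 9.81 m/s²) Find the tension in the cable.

Take torques about the hinge: T sin 24° · 5.6 = 97.2×9.81×2.8 + 282×3.2 = 3572.3 N·m.
So T = 3572.3 / (0.4067 × 5.6) = 1568.4 N.

T ≈ 1570 N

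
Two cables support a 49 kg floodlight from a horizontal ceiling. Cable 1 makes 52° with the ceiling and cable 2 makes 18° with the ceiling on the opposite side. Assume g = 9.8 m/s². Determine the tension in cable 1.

Weight W = 49 × 9.8 = 480.2 N acts straight down.
Horizontal: T_1 cos 52° = T_2 cos 18°  →  T_2 = 0.6473 T_1.
Vertical: T_1 sin 52° + T_2 sin 18° = 480.2.
Substituting the horizontal relation into the vertical equation gives 0.9881 T_1 = 480.2, so T_1 = 486 N.

T_1 ≈ 486 N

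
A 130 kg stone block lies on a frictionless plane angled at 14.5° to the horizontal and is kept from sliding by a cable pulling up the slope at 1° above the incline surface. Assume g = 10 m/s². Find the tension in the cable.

Take axes along and perpendicular to the incline. Weight components: W sin 14.5° = 325.5 N down-slope, W cos 14.5° = 1259 N into the surface.
Along incline: T cos 1° = W sin 14.5° → T = 325.5 N.
Perpendicular: N = W cos 14.5° − T sin 1° = 1253 N.

T ≈ 326 N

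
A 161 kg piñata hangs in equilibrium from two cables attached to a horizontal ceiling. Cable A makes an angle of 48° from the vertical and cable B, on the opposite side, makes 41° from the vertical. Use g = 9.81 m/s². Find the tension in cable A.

T_A ≈ 1040 N

Angles from the horizontal: cable A is 90° − 48° = 42°, cable B is 90° − 41° = 49°.
Weight W = 161 × 9.81 = 1579 N acts straight down.
Horizontal: T_A cos 42° = T_B cos 49°  →  T_B = 1.133 T_A.
Vertical: T_A sin 42° + T_B sin 49° = 1579.
Substituting the horizontal relation into the vertical equation gives 1.524 T_A = 1579, so T_A = 1036 N.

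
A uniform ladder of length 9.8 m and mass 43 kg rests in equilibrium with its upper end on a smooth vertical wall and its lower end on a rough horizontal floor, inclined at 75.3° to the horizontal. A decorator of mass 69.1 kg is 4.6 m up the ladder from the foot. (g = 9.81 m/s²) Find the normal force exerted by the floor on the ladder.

N_floor ≈ 1100 N

ΣF_y = 0: N_floor = 43×9.81 + 69.1×9.81 = 1099.7 N.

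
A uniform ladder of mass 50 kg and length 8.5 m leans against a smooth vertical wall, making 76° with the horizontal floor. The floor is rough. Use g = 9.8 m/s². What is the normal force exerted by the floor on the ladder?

ΣF_y = 0: N_floor = 50×9.8 = 490 N.

N_floor ≈ 490 N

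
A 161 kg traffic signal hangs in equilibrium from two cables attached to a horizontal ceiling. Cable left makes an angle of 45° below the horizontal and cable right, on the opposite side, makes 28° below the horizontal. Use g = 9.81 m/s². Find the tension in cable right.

T_right ≈ 1170 N

Weight W = 161 × 9.81 = 1579 N acts straight down.
Horizontal: T_left cos 45° = T_right cos 28°  →  T_left = 1.249 T_right.
Vertical: T_left sin 45° + T_right sin 28° = 1579.
Substituting the horizontal relation into the vertical equation gives 1.352 T_right = 1579, so T_right = 1168 N.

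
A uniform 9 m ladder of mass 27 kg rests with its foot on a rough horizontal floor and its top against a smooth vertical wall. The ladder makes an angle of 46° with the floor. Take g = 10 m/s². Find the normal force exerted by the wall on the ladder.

Torques about the foot: N_wall · 9 sin 46° = 27×10×4.5 cos 46° → N_wall = 130.37 N.

N_wall ≈ 130 N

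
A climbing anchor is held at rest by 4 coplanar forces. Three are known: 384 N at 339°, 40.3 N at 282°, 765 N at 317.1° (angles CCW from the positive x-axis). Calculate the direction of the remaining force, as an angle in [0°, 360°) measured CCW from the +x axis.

Sum the known components: ΣF_x = 927.3 N, ΣF_y = -697.8 N.
For equilibrium the remaining force must supply (−ΣF_x, −ΣF_y) = (-927.3, 697.8) N.
Magnitude = √((-927.3)² + (697.8)²) = 1160 N; direction = atan2(697.8, -927.3) = 143.0°.

θ ≈ 143°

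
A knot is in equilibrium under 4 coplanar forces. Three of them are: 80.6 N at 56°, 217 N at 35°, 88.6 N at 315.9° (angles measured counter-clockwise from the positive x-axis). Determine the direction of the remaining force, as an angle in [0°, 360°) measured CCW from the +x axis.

Sum the known components: ΣF_x = 286.5 N, ΣF_y = 129.6 N.
For equilibrium the remaining force must supply (−ΣF_x, −ΣF_y) = (-286.5, -129.6) N.
Magnitude = √((-286.5)² + (-129.6)²) = 314.4 N; direction = atan2(-129.6, -286.5) = 204.3°.

θ ≈ 204°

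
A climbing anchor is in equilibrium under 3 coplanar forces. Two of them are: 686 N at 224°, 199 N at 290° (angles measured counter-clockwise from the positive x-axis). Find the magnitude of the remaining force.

Sum the known components: ΣF_x = -425.4 N, ΣF_y = -663.5 N.
For equilibrium the remaining force must supply (−ΣF_x, −ΣF_y) = (425.4, 663.5) N.
Magnitude = √((425.4)² + (663.5)²) = 788.2 N; direction = atan2(663.5, 425.4) = 57.3°.

F ≈ 788 N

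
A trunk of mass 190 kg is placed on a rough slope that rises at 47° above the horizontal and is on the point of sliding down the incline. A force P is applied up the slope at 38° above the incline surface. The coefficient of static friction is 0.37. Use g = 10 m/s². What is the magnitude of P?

On the verge of sliding down the incline, friction equals μN and acts up the slope.
Perpendicular: N + P sin 38° = W cos 47° = 1296 N.
Along incline: P cos 38° + μN = W sin 47° with W sin 47° = 1390 N.
Solving the pair for P and N: P = 1625 N, N = 295.6 N (and f = μN = 109.4 N).

P ≈ 1620 N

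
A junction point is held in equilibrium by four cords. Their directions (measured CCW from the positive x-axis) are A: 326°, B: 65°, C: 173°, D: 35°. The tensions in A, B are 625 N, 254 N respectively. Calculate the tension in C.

Resolve: ΣF_x = 625 cos 326° + 254 cos 65° + T_C cos 173° + T_D cos 35° = 0.
        ΣF_y = 625 sin 326° + 254 sin 65° + T_C sin 173° + T_D sin 35° = 0.
The known terms sum to (625.5, -119.3) N, so -0.9925 T_C + 0.8192 T_D = -625.5 and 0.1219 T_C + 0.5736 T_D = 119.3.
Solving simultaneously: T_C = 682.2 N, T_D = 63.03 N.

T_C ≈ 682 N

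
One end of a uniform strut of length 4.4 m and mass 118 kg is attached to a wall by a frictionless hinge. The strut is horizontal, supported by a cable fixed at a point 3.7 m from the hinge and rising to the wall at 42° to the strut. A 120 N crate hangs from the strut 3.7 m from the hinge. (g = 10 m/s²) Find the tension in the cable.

T ≈ 1230 N

Take torques about the hinge: T sin 42° · 3.7 = 118×10×2.2 + 120×3.7 = 3040 N·m.
So T = 3040 / (0.6691 × 3.7) = 1227.9 N.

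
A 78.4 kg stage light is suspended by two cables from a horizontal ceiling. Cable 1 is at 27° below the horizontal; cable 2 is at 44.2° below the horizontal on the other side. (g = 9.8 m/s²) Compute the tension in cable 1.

T_1 ≈ 582 N

Weight W = 78.4 × 9.8 = 768.3 N acts straight down.
Horizontal: T_1 cos 27° = T_2 cos 44.2°  →  T_2 = 1.243 T_1.
Vertical: T_1 sin 27° + T_2 sin 44.2° = 768.3.
Substituting the horizontal relation into the vertical equation gives 1.32 T_1 = 768.3, so T_1 = 581.9 N.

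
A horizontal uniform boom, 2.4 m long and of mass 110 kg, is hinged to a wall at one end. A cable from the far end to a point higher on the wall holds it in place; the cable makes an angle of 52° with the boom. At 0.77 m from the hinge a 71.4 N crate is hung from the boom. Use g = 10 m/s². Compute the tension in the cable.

Take torques about the hinge: T sin 52° · 2.4 = 110×10×1.2 + 71.4×0.77 = 1375 N·m.
So T = 1375 / (0.7880 × 2.4) = 727.03 N.

T ≈ 727 N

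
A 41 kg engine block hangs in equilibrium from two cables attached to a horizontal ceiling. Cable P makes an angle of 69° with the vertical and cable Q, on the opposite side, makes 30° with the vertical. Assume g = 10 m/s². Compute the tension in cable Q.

T_Q ≈ 388 N

Angles from the horizontal: cable P is 90° − 69° = 21°, cable Q is 90° − 30° = 60°.
Weight W = 41 × 10 = 410 N acts straight down.
Horizontal: T_P cos 21° = T_Q cos 60°  →  T_P = 0.5356 T_Q.
Vertical: T_P sin 21° + T_Q sin 60° = 410.
Substituting the horizontal relation into the vertical equation gives 1.058 T_Q = 410, so T_Q = 387.5 N.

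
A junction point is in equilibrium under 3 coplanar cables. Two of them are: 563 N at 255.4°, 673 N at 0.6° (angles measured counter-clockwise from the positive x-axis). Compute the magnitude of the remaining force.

Sum the known components: ΣF_x = 531 N, ΣF_y = -537.8 N.
For equilibrium the remaining force must supply (−ΣF_x, −ΣF_y) = (-531, 537.8) N.
Magnitude = √((-531)² + (537.8)²) = 755.8 N; direction = atan2(537.8, -531) = 134.6°.

F ≈ 756 N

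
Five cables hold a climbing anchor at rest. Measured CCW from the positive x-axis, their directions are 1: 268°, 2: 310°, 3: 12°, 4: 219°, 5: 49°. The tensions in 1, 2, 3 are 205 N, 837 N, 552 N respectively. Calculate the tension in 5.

T_5 ≈ 7150 N

Resolve: ΣF_x = 205 cos 268° + 837 cos 310° + 552 cos 12° + T_4 cos 219° + T_5 cos 49° = 0.
        ΣF_y = 205 sin 268° + 837 sin 310° + 552 sin 12° + T_4 sin 219° + T_5 sin 49° = 0.
The known terms sum to (1071, -731.3) N, so -0.7771 T_4 + 0.6561 T_5 = -1071 and -0.6293 T_4 + 0.7547 T_5 = 731.3.
Solving simultaneously: T_4 = 7417 N, T_5 = 7153 N.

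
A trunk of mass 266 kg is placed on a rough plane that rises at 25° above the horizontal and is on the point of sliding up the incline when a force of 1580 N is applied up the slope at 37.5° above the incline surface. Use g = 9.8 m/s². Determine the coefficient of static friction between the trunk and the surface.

On the verge of sliding up the incline, friction is at its maximum μN and acts down the slope.
Perpendicular to incline: N = W cos 25° − P sin 37.5° = 2363 − 961.8 = 1401 N.
Along incline: P cos 37.5° − μN = W sin 25° → μ = −(W sin 25° − P cos 37.5°) / N = 0.1084.

μ ≈ 0.108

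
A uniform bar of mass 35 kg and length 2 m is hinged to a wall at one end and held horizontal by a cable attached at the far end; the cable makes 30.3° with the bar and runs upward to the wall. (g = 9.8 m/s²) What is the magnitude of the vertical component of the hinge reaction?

|H_y| ≈ 172 N

Take torques about the hinge: T sin 30.3° · 2 = 35×9.8×1 = 343 N·m.
So T = 343 / (0.5045 × 2) = 339.92 N.
ΣF_y = 0: H_y = (35×9.8) − T sin 30.3° = 343 − 171.5 = 171.5 N.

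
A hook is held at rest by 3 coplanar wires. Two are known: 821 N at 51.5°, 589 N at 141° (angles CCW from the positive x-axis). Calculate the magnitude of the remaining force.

Sum the known components: ΣF_x = 53.35 N, ΣF_y = 1013 N.
For equilibrium the remaining force must supply (−ΣF_x, −ΣF_y) = (-53.35, -1013) N.
Magnitude = √((-53.35)² + (-1013)²) = 1015 N; direction = atan2(-1013, -53.35) = 267.0°.

F ≈ 1010 N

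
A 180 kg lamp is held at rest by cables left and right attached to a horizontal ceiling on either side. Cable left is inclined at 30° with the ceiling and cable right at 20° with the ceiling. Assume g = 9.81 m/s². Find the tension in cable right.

Weight W = 180 × 9.81 = 1766 N acts straight down.
Horizontal: T_left cos 30° = T_right cos 20°  →  T_left = 1.085 T_right.
Vertical: T_left sin 30° + T_right sin 20° = 1766.
Substituting the horizontal relation into the vertical equation gives 0.8846 T_right = 1766, so T_right = 1996 N.

T_right ≈ 2000 N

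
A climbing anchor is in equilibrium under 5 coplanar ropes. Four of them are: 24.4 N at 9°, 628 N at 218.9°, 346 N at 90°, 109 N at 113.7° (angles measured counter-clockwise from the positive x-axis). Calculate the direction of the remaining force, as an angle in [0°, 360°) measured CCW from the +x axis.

θ ≈ 354°

Sum the known components: ΣF_x = -508.4 N, ΣF_y = 55.26 N.
For equilibrium the remaining force must supply (−ΣF_x, −ΣF_y) = (508.4, -55.26) N.
Magnitude = √((508.4)² + (-55.26)²) = 511.4 N; direction = atan2(-55.26, 508.4) = 353.8°.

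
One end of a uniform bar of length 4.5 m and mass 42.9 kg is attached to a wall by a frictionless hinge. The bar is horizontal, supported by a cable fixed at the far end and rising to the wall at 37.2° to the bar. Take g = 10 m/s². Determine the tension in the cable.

T ≈ 355 N

Take torques about the hinge: T sin 37.2° · 4.5 = 42.9×10×2.25 = 965.25 N·m.
So T = 965.25 / (0.6046 × 4.5) = 354.78 N.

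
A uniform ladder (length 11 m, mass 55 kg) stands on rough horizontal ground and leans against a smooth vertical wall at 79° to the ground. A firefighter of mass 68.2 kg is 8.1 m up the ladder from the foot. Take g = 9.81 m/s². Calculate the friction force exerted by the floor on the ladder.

Torques about the foot: N_wall · 11 sin 79° = 55×9.81×5.5 cos 79° + 68.2×9.81×8.1 cos 79° → N_wall = 148.2 N.
ΣF_x = 0: f_floor = N_wall = 148.2 N.

f ≈ 148 N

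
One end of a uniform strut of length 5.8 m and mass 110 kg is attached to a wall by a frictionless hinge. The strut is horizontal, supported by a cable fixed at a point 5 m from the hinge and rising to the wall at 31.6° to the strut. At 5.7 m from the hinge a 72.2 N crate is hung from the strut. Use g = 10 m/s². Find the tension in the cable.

T ≈ 1370 N

Take torques about the hinge: T sin 31.6° · 5 = 110×10×2.9 + 72.2×5.7 = 3601.5 N·m.
So T = 3601.5 / (0.5240 × 5) = 1374.7 N.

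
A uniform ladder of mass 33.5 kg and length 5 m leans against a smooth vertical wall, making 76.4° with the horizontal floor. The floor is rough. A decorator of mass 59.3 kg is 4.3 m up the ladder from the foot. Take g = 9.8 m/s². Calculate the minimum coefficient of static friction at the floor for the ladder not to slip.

μ_min ≈ 0.177

ΣF_y = 0: N_floor = 33.5×9.8 + 59.3×9.8 = 909.44 N.
Torques about the foot: N_wall · 5 sin 76.4° = 33.5×9.8×2.5 cos 76.4° + 59.3×9.8×4.3 cos 76.4° → N_wall = 160.62 N.
ΣF_x = 0: f_floor = N_wall = 160.62 N.
μ_min = f_floor / N_floor = 160.62 / 909.44 = 0.1766.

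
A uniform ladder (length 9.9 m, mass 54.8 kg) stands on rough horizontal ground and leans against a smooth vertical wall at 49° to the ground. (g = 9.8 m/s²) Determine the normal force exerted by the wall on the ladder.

Torques about the foot: N_wall · 9.9 sin 49° = 54.8×9.8×4.95 cos 49° → N_wall = 233.42 N.

N_wall ≈ 233 N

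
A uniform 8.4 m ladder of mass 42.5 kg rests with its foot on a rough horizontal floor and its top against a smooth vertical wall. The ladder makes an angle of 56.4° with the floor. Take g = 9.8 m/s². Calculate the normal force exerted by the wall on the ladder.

Torques about the foot: N_wall · 8.4 sin 56.4° = 42.5×9.8×4.2 cos 56.4° → N_wall = 138.36 N.

N_wall ≈ 138 N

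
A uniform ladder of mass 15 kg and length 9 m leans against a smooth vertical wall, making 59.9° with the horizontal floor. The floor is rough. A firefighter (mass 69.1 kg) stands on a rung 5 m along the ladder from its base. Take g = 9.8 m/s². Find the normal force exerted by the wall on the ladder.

Torques about the foot: N_wall · 9 sin 59.9° = 15×9.8×4.5 cos 59.9° + 69.1×9.8×5 cos 59.9° → N_wall = 260.69 N.

N_wall ≈ 261 N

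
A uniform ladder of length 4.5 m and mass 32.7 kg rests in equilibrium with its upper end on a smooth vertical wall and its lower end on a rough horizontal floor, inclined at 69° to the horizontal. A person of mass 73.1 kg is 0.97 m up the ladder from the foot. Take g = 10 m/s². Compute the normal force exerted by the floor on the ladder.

N_floor ≈ 1060 N

ΣF_y = 0: N_floor = 32.7×10 + 73.1×10 = 1058 N.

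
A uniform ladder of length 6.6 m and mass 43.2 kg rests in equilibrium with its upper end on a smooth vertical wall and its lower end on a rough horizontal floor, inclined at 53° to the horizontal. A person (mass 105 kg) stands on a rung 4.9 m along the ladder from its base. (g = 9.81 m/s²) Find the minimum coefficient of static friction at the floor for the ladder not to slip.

μ_min ≈ 0.506

ΣF_y = 0: N_floor = 43.2×9.81 + 105×9.81 = 1453.8 N.
Torques about the foot: N_wall · 6.6 sin 53° = 43.2×9.81×3.3 cos 53° + 105×9.81×4.9 cos 53° → N_wall = 735.94 N.
ΣF_x = 0: f_floor = N_wall = 735.94 N.
μ_min = f_floor / N_floor = 735.94 / 1453.8 = 0.5062.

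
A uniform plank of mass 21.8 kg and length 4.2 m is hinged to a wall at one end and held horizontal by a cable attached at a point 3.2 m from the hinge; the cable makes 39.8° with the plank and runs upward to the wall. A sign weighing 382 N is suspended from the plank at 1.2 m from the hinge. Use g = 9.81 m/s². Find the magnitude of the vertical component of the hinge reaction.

Take torques about the hinge: T sin 39.8° · 3.2 = 21.8×9.81×2.1 + 382×1.2 = 907.5 N·m.
So T = 907.5 / (0.6401 × 3.2) = 443.04 N.
ΣF_y = 0: H_y = (21.8×9.81 + 382) − T sin 39.8° = 595.86 − 283.59 = 312.26 N.

|H_y| ≈ 312 N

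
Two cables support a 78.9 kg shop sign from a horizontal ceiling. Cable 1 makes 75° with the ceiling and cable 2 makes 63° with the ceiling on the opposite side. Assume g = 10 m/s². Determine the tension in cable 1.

Weight W = 78.9 × 10 = 789 N acts straight down.
Horizontal: T_1 cos 75° = T_2 cos 63°  →  T_2 = 0.5701 T_1.
Vertical: T_1 sin 75° + T_2 sin 63° = 789.
Substituting the horizontal relation into the vertical equation gives 1.474 T_1 = 789, so T_1 = 535.3 N.

T_1 ≈ 535 N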